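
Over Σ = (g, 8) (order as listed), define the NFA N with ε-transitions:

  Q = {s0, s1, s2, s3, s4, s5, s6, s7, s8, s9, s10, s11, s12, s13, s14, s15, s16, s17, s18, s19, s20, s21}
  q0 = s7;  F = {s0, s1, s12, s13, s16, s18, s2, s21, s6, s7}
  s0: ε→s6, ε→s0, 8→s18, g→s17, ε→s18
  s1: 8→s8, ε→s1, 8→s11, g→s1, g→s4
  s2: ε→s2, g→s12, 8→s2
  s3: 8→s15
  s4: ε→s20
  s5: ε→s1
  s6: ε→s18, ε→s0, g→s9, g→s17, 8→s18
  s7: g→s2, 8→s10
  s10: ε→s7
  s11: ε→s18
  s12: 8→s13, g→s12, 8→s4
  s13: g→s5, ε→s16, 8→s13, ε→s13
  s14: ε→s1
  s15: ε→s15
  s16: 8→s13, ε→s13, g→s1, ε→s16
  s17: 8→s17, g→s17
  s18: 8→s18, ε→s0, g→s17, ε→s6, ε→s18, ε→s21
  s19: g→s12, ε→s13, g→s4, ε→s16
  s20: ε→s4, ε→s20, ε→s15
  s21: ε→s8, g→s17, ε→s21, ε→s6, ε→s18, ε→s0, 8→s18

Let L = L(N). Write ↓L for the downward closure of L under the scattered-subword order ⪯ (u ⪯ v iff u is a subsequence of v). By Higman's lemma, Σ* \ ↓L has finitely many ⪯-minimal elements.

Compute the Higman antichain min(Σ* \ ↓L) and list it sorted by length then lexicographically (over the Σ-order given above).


|Q|=22, |F|=10, |δ|=60 (31 ε).
min D↑ (7 st, q0=0, F={6}): 0:g→1,8→0 1:g→2,8→1 2:g→2,8→3 3:g→4,8→3 4:g→4,8→5 5:g→6,8→5 6:g→6,8→6 (ε-aug+det+¬).
'gg8g8g': N↓-sim [19, 17, 16, 15, 13, 8, 2] end={s17,s9} rej; 6/6 deletions ∈↓L.
1 obstructions.

A = [gg8g8g].


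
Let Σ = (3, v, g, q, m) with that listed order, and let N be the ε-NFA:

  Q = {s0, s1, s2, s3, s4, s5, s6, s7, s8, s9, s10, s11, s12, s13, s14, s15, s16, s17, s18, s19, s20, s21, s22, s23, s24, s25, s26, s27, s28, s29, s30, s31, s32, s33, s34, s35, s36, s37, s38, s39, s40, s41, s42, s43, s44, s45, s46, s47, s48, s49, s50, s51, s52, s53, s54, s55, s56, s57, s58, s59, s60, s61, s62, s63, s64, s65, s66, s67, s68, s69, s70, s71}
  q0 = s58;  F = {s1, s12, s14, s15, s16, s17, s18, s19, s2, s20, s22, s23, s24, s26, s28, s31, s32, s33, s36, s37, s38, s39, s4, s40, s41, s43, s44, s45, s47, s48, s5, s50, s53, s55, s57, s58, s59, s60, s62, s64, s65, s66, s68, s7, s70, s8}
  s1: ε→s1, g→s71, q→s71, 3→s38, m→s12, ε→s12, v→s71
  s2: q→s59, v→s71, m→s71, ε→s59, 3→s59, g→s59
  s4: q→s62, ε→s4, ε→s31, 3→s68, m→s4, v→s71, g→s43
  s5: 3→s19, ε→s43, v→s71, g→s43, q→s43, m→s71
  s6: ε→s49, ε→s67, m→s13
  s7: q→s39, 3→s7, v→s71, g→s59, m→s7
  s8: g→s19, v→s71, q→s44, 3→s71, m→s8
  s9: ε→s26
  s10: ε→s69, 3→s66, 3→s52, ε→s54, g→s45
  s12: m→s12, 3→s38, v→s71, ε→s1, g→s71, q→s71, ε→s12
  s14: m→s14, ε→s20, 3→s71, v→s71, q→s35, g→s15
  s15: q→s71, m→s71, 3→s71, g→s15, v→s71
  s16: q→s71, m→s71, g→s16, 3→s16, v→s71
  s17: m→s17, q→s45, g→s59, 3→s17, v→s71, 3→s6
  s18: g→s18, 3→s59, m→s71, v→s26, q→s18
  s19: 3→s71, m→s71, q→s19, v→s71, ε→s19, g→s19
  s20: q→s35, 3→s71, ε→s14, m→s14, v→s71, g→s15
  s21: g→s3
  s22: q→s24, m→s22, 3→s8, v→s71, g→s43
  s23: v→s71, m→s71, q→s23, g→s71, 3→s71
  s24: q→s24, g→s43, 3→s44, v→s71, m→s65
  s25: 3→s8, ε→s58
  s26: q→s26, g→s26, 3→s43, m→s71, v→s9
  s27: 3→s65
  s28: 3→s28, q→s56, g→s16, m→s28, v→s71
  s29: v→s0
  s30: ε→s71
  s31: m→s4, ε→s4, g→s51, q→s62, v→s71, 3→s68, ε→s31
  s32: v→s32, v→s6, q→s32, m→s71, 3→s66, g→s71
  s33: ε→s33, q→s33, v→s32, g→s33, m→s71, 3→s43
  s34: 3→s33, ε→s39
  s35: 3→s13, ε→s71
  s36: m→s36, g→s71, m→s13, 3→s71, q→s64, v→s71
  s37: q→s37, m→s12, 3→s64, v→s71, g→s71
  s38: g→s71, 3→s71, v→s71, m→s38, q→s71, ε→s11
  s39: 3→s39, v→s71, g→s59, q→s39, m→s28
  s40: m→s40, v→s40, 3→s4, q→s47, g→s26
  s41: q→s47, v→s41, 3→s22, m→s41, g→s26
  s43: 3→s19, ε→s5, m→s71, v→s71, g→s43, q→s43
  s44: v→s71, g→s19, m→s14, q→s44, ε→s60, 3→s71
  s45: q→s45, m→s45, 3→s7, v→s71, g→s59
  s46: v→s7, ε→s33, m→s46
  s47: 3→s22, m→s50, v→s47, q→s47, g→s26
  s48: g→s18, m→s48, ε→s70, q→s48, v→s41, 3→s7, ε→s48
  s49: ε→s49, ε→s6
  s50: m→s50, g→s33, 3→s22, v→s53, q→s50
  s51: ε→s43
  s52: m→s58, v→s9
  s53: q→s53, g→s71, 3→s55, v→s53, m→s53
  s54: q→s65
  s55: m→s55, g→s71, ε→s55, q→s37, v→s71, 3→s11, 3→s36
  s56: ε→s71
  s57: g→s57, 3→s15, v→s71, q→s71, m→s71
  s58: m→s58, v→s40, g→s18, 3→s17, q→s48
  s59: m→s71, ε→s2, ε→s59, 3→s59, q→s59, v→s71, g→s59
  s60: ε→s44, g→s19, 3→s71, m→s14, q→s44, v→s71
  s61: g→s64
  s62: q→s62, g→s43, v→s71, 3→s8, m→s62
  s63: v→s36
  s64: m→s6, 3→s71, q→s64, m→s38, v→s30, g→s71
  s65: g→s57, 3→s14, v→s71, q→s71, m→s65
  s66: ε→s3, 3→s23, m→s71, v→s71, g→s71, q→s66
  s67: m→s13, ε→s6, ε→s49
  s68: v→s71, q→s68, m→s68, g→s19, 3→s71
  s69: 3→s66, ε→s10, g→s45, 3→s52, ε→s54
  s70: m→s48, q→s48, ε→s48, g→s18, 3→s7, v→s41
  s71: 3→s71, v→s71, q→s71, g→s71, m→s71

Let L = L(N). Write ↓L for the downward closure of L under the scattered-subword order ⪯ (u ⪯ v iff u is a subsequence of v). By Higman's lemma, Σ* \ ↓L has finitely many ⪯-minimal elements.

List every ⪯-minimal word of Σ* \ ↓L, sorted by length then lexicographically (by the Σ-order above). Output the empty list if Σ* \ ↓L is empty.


|Q|=72, |F|=46, |δ|=304 (43 ε).
min D↑ (40 st, q0=0, F={5}): 0:3→1,v→2,g→3,q→4,m→0 1:3→1,v→5,g→6,q→7,m→1 2:3→8,v→2,g→9,q→10,m→2 3:3→6,v→9,g→3,q→3,m→5 4:3→11,v→12,g→3,q→4,m→4 5:3→5,v→5,g→5,q→5,m→5 6:3→6,v→5,g→6,q→6,m→5 7:3→11,v→5,g→6,q→7,m→7 8:3→13,v→5,g→14,q→15,m→8 9:3→14,v→9,g→9,q→9,m→5 10:3→16,v→10,g→9,q→10,m→17 11:3→11,v→5,g→6,q→18,m→11 12:3→16,v→12,g→9,q→10,m→12 13:3→5,v→5,g→19,q→13,m→13 14:3→19,v→5,g→14,q→14,m→5 15:3→20,v→5,g→14,q→15,m→15 16:3→20,v→5,g→14,q→21,m→16 17:3→16,v→22,g→23,q→17,m→17 18:3→18,v→5,g→6,q→18,m→24 19:3→5,v→5,g→19,q→19,m→5 20:3→5,v→5,g→19,q→25,m→20 21:3→25,v→5,g→14,q→21,m→26 22:3→27,v→22,g→5,q→22,m→22 23:3→14,v→28,g→23,q→23,m→5 24:3→24,v→5,g→29,q→5,m→24 25:3→5,v→5,g→19,q→25,m→30 26:3→30,v→5,g→31,q→5,m→26 27:3→32,v→5,g→5,q→33,m→27 28:3→34,v→28,g→5,q→28,m→5 29:3→29,v→5,g→29,q→5,m→5 30:3→5,v→5,g→35,q→5,m→30 31:3→35,v→5,g→31,q→5,m→5 32:3→5,v→5,g→5,q→36,m→32 33:3→36,v→5,g→5,q→33,m→37 34:3→38,v→5,g→5,q→34,m→5 35:3→5,v→5,g→35,q→5,m→5 36:3→5,v→5,g→5,q→36,m→39 37:3→39,v→5,g→5,q→5,m→37 38:3→5,v→5,g→5,q→38,m→5 39:3→5,v→5,g→5,q→5,m→39.
'3v': run [58, 45, 2] end={s30,s71} — reject; 2/2 deletions ∈↓L.
'gm': |S_i|=[58, 22, 2] end={s13,s71} — reject; 2/2 del acc.
'v333': N↓-sim [58, 45, 36, 20, 2] end={s13,s71} rej; 4/4 single-dels accept.
'vqmvg': |S_i|=[58, 45, 40, 37, 19, 1] end={s71} rej; 5/5 deletions ∈↓L.
'q3qmq': |S_i|=[58, 52, 38, 33, 18, 4] end={s13,s35,s56,s71} — reject; 5/5 del acc.
5 obstructions.

A = [3v, gm, v333, vqmvg, q3qmq].


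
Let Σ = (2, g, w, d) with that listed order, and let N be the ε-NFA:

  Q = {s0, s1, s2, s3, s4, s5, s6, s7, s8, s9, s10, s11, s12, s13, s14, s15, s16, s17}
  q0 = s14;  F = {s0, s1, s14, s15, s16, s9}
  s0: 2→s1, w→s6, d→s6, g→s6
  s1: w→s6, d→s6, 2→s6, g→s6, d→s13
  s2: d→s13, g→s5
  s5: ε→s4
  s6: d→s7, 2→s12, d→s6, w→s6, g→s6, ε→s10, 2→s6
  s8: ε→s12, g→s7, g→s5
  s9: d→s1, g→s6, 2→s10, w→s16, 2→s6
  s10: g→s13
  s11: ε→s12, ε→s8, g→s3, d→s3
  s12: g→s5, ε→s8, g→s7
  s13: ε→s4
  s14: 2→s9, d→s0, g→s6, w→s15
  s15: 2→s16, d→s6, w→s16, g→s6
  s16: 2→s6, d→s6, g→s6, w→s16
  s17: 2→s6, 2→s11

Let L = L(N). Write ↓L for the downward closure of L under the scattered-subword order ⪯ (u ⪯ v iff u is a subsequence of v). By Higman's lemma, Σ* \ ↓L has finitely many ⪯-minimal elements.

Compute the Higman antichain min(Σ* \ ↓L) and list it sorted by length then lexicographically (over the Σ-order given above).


min(Σ*\↓L) = [g, 22, wd, dw, dd, ww2].

|Q|=18, |F|=6, |δ|=50 (7 ε).
min D↑ (7 st, q0=0, F={2}): 0:2→1,g→2,w→3,d→4 1:2→2,g→2,w→5,d→6 2:2→2,g→2,w→2,d→2 3:2→5,g→2,w→5,d→2 4:2→6,g→2,w→2,d→2 5:2→2,g→2,w→5,d→2 6:2→2,g→2,w→2,d→2 [Hopcroft].
'g': run [14, 8] end={s10,s12,s13,s4,s5,s6,s7,s8} — reject; 1/1 deletions ∈↓L.
'22': |S_i|=[14, 11, 8] end={s10,s12,s13,s4,s5,s6,s7,s8} — reject; 2/2 single-dels accept.
'wd': |S_i|=[14, 10, 8] end={s10,s12,s13,s4,s5,s6,s7,s8} ∉↓L; 2/2 del acc.
'dw': |S_i|=[14, 10, 8] end={s10,s12,s13,s4,s5,s6,s7,s8} rej; 2/2 single-dels accept.
'dd': run [14, 10, 8] end={s10,s12,s13,s4,s5,s6,s7,s8} ∉↓L; 2/2 del acc.
'ww2': N↓-sim [14, 10, 9, 8] end={s10,s12,s13,s4,s5,s6,s7,s8} rej; 3/3 single-dels accept.
6 words, ⪯-incomp.


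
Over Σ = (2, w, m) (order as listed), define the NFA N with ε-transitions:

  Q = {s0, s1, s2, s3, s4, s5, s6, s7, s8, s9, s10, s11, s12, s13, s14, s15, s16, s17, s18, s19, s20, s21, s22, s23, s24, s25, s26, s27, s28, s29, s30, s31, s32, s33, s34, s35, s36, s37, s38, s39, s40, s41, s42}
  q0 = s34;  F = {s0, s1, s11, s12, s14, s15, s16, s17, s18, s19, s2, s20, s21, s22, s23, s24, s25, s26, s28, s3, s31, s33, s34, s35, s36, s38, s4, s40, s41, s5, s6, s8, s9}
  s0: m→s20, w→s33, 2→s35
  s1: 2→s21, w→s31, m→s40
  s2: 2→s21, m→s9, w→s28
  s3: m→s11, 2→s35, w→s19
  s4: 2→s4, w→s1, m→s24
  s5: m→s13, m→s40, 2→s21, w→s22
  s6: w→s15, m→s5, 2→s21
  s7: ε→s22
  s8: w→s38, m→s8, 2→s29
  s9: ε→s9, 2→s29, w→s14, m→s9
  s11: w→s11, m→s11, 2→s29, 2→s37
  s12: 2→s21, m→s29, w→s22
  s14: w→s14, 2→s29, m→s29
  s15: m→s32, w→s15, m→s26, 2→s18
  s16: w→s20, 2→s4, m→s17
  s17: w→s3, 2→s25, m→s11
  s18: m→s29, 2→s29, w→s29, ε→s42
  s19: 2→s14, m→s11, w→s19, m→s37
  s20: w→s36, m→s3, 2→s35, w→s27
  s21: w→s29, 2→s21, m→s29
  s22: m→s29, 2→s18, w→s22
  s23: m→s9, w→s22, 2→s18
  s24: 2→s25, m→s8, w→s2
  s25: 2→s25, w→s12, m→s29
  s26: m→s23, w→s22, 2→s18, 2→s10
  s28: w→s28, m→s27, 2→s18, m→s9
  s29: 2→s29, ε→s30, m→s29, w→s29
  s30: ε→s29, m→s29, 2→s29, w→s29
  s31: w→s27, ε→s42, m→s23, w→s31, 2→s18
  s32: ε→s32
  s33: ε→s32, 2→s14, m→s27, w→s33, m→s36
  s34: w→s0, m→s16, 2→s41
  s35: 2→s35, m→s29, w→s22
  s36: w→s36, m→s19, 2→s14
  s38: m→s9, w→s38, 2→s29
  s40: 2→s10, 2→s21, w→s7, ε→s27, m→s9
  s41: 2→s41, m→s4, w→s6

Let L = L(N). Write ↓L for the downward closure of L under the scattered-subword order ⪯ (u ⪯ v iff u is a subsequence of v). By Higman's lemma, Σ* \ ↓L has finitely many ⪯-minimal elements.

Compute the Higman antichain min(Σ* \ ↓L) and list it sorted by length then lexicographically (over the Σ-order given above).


min(Σ*\↓L) = [w2m, 2w2w, ww22, mm2m, mmm2, 2wmwm].

|Q|=43, |F|=33, |δ|=124 (9 ε).
min D↑ (34 st, q0=0, F={16}): 0:2→1,w→2,m→3 1:2→1,w→4,m→5 2:2→6,w→7,m→8 3:2→5,w→8,m→9 4:2→10,w→11,m→12 5:2→5,w→13,m→14 6:2→6,w→15,m→16 7:2→17,w→7,m→18 8:2→6,w→18,m→19 9:2→20,w→19,m→21 10:2→10,w→16,m→16 11:2→22,w→11,m→23 12:2→10,w→15,m→24 13:2→10,w→25,m→24 14:2→20,w→26,m→27 15:2→22,w→15,m→16 16:2→16,w→16,m→16 17:2→16,w→17,m→16 18:2→17,w→18,m→28 19:2→6,w→28,m→21 20:2→20,w→29,m→16 21:2→16,w→21,m→21 22:2→16,w→16,m→16 23:2→22,w→15,m→30 24:2→10,w→15,m→31 25:2→22,w→25,m→30 26:2→10,w→32,m→31 27:2→16,w→33,m→27 28:2→17,w→28,m→21 29:2→10,w→15,m→16 30:2→22,w→15,m→31 31:2→16,w→17,m→31 32:2→22,w→32,m→31 33:2→16,w→33,m→31 (ε-aug+det+¬).
'w2m': run [42, 34, 10, 2] end={s29,s30} rej; 3/3 deletions ∈↓L.
'2w2w': N↓-sim [42, 32, 25, 6, 2] end={s29,s30} — reject; 4/4 deletions ∈↓L.
'ww22': run [42, 34, 22, 7, 2] end={s29,s30} ∉↓L; 4/4 del acc.
'mm2m': N↓-sim [42, 36, 27, 12, 2] end={s29,s30} rej; 4/4 single-dels accept.
'mmm2': run [42, 36, 27, 9, 3] end={s29,s30,s37} rej; 4/4 single-dels accept.
'2wmwm': run [42, 32, 25, 17, 7, 2] end={s29,s30} rej; 5/5 deletions ∈↓L.
6 words, ⪯-incomp.


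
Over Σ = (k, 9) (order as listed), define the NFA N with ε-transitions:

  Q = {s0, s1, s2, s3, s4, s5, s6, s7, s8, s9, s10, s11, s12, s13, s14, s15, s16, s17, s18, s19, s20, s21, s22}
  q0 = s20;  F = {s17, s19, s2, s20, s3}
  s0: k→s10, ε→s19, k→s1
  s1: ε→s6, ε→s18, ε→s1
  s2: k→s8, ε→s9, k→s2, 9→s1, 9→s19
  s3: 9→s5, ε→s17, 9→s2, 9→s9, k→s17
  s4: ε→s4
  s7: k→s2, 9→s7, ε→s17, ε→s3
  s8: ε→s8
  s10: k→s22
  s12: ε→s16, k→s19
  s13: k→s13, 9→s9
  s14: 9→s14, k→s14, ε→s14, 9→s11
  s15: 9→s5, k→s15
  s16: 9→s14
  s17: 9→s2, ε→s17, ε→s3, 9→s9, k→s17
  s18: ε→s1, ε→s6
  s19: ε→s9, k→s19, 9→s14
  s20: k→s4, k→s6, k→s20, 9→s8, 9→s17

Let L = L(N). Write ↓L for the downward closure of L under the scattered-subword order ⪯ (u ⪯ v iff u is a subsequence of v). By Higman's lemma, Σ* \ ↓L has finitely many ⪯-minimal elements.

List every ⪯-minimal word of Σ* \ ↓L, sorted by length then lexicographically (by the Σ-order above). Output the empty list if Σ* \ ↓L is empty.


min(Σ*\↓L) = [9999].

|Q|=23, |F|=5, |δ|=49 (17 ε).
min D↑ (5 st, q0=0, F={4}): 0:k→0,9→1 1:k→1,9→2 2:k→2,9→3 3:k→3,9→4 4:k→4,9→4 [Hopcroft].
'9999': |S_i|=[14, 12, 10, 7, 2] end={s11,s14} — reject; 4/4 deletions ∈↓L.
1 words, ⪯-incomp.


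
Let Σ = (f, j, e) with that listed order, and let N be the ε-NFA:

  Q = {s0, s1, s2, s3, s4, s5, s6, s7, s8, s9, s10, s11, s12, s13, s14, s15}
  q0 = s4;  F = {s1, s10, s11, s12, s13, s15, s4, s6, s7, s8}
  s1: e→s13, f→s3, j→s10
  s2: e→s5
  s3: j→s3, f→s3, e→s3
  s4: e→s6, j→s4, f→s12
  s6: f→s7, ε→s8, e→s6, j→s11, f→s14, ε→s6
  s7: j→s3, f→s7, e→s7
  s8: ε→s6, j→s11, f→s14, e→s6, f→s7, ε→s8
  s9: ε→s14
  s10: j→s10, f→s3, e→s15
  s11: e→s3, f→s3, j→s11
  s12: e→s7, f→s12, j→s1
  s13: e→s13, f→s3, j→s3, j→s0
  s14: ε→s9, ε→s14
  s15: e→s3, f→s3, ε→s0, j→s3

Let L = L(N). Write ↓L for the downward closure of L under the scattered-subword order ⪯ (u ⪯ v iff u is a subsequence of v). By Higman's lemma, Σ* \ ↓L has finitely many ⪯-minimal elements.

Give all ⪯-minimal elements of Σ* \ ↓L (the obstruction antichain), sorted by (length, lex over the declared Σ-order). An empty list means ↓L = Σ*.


|Q|=16, |F|=10, |δ|=45 (8 ε).
min D↑ (10 st, q0=0, F={6}): 0:f→1,j→0,e→2 1:f→1,j→3,e→4 2:f→4,j→5,e→2 3:f→6,j→7,e→8 4:f→4,j→6,e→4 5:f→6,j→5,e→6 6:f→6,j→6,e→6 7:f→6,j→7,e→9 8:f→6,j→6,e→8 9:f→6,j→6,e→6.
'fjf': run [14, 10, 6, 1] end={s3} rej; 3/3 del acc.
'fej': run [14, 10, 5, 2] end={s0,s3} ∉↓L; 3/3 single-dels accept.
'efj': |S_i|=[14, 10, 4, 1] end={s3} rej; 3/3 del acc.
'ejf': run [14, 10, 3, 1] end={s3} ∉↓L; 3/3 single-dels accept.
'eje': run [14, 10, 3, 1] end={s3} ∉↓L; 3/3 deletions ∈↓L.
'fjjee': run [14, 10, 6, 4, 3, 1] end={s3} rej; 5/5 del acc.
6 obstructions.

Antichain: [fjf, fej, efj, ejf, eje, fjjee].


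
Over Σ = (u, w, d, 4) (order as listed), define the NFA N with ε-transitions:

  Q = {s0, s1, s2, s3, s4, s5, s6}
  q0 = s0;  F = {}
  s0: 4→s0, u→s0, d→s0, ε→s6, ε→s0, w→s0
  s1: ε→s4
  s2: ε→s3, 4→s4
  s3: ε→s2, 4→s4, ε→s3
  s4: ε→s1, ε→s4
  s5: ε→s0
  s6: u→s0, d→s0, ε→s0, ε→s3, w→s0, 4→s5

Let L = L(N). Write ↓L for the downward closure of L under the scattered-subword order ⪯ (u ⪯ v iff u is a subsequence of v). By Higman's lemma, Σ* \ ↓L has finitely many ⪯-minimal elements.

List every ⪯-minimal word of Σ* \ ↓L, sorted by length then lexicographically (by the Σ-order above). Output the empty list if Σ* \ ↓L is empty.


|Q|=7, |F|=0, |δ|=21 (11 ε).
min D↑ (1 st, q0=0, F={0}): 0:u→0,w→0,d→0,4→0 [Hopcroft].
ε ∈ L(D↑) — L = ∅.

Antichain: [ε].


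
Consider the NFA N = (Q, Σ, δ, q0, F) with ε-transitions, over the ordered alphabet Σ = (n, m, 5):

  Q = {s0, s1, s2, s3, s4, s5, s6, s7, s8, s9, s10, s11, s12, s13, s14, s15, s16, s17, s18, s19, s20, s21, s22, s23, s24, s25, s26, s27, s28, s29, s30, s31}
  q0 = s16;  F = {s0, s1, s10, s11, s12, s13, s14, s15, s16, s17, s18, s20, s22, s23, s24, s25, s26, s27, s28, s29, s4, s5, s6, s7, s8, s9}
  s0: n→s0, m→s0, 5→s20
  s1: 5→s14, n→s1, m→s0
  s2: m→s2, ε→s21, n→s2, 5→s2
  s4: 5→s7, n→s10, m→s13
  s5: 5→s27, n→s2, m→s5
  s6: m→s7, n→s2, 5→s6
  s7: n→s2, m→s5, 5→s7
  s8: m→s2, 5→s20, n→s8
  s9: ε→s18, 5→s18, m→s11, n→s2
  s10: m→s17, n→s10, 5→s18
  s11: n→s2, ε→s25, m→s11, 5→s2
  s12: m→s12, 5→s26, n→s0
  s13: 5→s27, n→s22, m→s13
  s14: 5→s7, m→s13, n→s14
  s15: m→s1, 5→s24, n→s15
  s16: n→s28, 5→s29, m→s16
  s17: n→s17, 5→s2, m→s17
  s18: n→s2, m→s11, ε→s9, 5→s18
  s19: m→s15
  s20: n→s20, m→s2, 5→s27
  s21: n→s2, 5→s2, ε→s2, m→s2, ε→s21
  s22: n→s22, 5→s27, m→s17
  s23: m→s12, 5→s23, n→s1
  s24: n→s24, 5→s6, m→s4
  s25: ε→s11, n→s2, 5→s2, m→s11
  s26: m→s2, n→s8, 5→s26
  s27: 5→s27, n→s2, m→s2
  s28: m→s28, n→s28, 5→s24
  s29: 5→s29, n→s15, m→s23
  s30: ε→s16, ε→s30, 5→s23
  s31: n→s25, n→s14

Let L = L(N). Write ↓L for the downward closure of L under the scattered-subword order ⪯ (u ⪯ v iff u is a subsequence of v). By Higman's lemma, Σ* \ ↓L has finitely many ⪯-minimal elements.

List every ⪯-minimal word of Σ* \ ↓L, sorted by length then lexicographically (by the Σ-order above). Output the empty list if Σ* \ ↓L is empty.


|Q|=32, |F|=26, |δ|=97 (9 ε).
min D↑ (25 st, q0=0, F={13}): 0:n→1,m→0,5→2 1:n→1,m→1,5→3 2:n→4,m→5,5→2 3:n→3,m→6,5→7 4:n→4,m→8,5→3 5:n→8,m→9,5→5 6:n→10,m→11,5→12 7:n→13,m→12,5→7 8:n→8,m→14,5→15 9:n→14,m→9,5→16 10:n→10,m→17,5→18 11:n→19,m→11,5→20 12:n→13,m→21,5→12 13:n→13,m→13,5→13 14:n→14,m→14,5→22 15:n→15,m→11,5→12 16:n→23,m→13,5→16 17:n→17,m→17,5→13 18:n→13,m→24,5→18 19:n→19,m→17,5→20 20:n→13,m→13,5→20 21:n→13,m→21,5→20 22:n→22,m→13,5→20 23:n→23,m→13,5→22 24:n→13,m→24,5→13.
'n55n': |S_i|=[28, 23, 18, 10, 2] end={s2,s21} rej; 4/4 single-dels accept.
'5mm5m': |S_i|=[28, 26, 22, 14, 6, 2] end={s2,s21} ∉↓L; 5/5 single-dels accept.
'n5mnm5': |S_i|=[28, 23, 18, 14, 10, 5, 2] end={s2,s21} rej; 6/6 single-dels accept.
3 words, ⪯-incomp.

Antichain: [n55n, 5mm5m, n5mnm5].


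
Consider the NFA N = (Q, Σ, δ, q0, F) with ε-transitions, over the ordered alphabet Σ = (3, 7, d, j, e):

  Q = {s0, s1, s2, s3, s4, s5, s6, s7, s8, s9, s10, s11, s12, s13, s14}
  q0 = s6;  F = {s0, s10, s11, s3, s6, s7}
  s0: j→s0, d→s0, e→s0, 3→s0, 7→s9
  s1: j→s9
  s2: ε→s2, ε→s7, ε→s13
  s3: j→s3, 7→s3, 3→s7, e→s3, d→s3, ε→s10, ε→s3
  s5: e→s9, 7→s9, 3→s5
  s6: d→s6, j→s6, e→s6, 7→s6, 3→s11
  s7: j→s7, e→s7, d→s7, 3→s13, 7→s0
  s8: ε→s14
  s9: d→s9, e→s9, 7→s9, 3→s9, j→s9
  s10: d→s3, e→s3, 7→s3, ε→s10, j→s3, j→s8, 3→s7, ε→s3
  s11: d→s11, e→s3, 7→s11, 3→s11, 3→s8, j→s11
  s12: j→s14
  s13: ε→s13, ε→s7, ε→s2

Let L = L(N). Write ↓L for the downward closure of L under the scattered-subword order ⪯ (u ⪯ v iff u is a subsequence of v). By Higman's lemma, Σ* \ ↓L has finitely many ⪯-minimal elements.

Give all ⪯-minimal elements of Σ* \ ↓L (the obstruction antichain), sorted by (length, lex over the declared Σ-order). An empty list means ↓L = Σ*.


Antichain: [3e377].

|Q|=15, |F|=6, |δ|=53 (11 ε).
min D↑ (6 st, q0=0, F={5}): 0:3→1,7→0,d→0,j→0,e→0 1:3→1,7→1,d→1,j→1,e→2 2:3→3,7→2,d→2,j→2,e→2 3:3→3,7→4,d→3,j→3,e→3 4:3→4,7→5,d→4,j→4,e→4 5:3→5,7→5,d→5,j→5,e→5 (ε-aug+det+¬).
'3e377': run [11, 10, 9, 5, 2, 1] end={s9} ∉↓L; 5/5 deletions ∈↓L.
1 obstructions.


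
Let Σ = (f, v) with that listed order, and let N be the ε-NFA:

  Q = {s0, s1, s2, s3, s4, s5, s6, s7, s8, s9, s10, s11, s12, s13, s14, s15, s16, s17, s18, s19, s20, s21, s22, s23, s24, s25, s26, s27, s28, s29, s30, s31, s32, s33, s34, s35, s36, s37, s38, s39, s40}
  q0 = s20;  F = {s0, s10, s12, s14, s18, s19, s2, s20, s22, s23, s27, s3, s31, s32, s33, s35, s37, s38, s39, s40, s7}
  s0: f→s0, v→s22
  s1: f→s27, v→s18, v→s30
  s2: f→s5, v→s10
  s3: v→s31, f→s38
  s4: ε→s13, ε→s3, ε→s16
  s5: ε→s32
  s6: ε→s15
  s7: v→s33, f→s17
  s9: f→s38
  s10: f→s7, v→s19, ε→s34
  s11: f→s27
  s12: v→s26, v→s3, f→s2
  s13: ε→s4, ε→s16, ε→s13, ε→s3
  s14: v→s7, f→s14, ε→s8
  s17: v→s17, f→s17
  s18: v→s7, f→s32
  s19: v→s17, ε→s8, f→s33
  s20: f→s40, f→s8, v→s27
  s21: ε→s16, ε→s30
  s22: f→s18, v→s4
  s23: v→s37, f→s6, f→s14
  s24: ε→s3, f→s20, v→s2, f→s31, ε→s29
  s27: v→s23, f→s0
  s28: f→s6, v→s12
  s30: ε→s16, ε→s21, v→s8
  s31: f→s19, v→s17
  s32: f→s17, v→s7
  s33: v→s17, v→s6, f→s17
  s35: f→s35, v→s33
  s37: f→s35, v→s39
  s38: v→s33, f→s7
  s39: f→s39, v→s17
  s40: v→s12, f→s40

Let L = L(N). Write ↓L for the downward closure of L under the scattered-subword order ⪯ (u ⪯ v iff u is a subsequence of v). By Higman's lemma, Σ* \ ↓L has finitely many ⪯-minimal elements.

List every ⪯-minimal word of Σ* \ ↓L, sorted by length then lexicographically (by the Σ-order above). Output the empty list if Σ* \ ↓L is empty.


|Q|=41, |F|=21, |δ|=77 (18 ε).
min D↑ (22 st, q0=0, F={19}): 0:f→1,v→2 1:f→1,v→3 2:f→4,v→5 3:f→6,v→7 4:f→4,v→8 5:f→9,v→10 6:f→11,v→12 7:f→13,v→14 8:f→15,v→7 9:f→9,v→16 10:f→17,v→18 11:f→19,v→16 12:f→16,v→20 13:f→16,v→21 14:f→20,v→19 15:f→11,v→16 16:f→19,v→21 17:f→17,v→21 18:f→18,v→19 19:f→19,v→19 20:f→21,v→19 21:f→19,v→19.
'fvfff': run [31, 27, 22, 14, 7, 1] end={s17} rej; 5/5 single-dels accept.
'fvvvv': run [31, 27, 22, 16, 7, 3] end={s15,s17,s6} rej; 5/5 deletions ∈↓L.
'vvfvf': run [31, 29, 24, 13, 5, 1] end={s17} rej; 5/5 single-dels accept.
'vvvvv': run [31, 29, 24, 16, 8, 3] end={s15,s17,s6} — reject; 5/5 del acc.
4 obstructions.

Antichain: [fvfff, fvvvv, vvfvf, vvvvv].


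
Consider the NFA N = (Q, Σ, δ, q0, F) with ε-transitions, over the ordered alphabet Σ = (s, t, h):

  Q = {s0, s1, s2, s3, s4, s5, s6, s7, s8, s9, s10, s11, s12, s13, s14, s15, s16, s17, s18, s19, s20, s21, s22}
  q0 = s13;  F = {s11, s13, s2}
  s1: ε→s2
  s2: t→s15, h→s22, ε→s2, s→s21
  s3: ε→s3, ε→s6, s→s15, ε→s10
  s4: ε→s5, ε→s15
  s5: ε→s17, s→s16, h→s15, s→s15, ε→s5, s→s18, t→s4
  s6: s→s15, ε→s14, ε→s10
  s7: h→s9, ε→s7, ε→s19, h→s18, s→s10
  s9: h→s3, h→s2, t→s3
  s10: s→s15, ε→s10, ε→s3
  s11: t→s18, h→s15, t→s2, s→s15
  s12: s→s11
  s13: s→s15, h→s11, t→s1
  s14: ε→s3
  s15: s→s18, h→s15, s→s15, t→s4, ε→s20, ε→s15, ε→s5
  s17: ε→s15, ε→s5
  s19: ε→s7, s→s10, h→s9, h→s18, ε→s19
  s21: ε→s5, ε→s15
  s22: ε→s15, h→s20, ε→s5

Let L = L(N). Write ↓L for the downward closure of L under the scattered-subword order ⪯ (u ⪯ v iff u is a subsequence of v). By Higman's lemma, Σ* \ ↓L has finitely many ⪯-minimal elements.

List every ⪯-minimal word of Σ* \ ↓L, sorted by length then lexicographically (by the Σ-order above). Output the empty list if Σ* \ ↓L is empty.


A = [s, tt, th, hh].

|Q|=23, |F|=3, |δ|=60 (27 ε).
min D↑ (4 st, q0=0, F={1}): 0:s→1,t→2,h→3 1:s→1,t→1,h→1 2:s→1,t→1,h→1 3:s→1,t→2,h→1 [Hopcroft].
's': N↓-sim [13, 8] end={s15,s16,s17,s18,s20,s21,s4,s5} ∉↓L; 1/1 single-dels accept.
'tt': run [13, 11, 7] end={s15,s16,s17,s18,s20,s4,s5} rej; 2/2 single-dels accept.
'th': N↓-sim [13, 11, 8] end={s15,s16,s17,s18,s20,s22,s4,s5} — reject; 2/2 deletions ∈↓L.
'hh': |S_i|=[13, 11, 8] end={s15,s16,s17,s18,s20,s22,s4,s5} ∉↓L; 2/2 deletions ∈↓L.
4 minimals (antichain).


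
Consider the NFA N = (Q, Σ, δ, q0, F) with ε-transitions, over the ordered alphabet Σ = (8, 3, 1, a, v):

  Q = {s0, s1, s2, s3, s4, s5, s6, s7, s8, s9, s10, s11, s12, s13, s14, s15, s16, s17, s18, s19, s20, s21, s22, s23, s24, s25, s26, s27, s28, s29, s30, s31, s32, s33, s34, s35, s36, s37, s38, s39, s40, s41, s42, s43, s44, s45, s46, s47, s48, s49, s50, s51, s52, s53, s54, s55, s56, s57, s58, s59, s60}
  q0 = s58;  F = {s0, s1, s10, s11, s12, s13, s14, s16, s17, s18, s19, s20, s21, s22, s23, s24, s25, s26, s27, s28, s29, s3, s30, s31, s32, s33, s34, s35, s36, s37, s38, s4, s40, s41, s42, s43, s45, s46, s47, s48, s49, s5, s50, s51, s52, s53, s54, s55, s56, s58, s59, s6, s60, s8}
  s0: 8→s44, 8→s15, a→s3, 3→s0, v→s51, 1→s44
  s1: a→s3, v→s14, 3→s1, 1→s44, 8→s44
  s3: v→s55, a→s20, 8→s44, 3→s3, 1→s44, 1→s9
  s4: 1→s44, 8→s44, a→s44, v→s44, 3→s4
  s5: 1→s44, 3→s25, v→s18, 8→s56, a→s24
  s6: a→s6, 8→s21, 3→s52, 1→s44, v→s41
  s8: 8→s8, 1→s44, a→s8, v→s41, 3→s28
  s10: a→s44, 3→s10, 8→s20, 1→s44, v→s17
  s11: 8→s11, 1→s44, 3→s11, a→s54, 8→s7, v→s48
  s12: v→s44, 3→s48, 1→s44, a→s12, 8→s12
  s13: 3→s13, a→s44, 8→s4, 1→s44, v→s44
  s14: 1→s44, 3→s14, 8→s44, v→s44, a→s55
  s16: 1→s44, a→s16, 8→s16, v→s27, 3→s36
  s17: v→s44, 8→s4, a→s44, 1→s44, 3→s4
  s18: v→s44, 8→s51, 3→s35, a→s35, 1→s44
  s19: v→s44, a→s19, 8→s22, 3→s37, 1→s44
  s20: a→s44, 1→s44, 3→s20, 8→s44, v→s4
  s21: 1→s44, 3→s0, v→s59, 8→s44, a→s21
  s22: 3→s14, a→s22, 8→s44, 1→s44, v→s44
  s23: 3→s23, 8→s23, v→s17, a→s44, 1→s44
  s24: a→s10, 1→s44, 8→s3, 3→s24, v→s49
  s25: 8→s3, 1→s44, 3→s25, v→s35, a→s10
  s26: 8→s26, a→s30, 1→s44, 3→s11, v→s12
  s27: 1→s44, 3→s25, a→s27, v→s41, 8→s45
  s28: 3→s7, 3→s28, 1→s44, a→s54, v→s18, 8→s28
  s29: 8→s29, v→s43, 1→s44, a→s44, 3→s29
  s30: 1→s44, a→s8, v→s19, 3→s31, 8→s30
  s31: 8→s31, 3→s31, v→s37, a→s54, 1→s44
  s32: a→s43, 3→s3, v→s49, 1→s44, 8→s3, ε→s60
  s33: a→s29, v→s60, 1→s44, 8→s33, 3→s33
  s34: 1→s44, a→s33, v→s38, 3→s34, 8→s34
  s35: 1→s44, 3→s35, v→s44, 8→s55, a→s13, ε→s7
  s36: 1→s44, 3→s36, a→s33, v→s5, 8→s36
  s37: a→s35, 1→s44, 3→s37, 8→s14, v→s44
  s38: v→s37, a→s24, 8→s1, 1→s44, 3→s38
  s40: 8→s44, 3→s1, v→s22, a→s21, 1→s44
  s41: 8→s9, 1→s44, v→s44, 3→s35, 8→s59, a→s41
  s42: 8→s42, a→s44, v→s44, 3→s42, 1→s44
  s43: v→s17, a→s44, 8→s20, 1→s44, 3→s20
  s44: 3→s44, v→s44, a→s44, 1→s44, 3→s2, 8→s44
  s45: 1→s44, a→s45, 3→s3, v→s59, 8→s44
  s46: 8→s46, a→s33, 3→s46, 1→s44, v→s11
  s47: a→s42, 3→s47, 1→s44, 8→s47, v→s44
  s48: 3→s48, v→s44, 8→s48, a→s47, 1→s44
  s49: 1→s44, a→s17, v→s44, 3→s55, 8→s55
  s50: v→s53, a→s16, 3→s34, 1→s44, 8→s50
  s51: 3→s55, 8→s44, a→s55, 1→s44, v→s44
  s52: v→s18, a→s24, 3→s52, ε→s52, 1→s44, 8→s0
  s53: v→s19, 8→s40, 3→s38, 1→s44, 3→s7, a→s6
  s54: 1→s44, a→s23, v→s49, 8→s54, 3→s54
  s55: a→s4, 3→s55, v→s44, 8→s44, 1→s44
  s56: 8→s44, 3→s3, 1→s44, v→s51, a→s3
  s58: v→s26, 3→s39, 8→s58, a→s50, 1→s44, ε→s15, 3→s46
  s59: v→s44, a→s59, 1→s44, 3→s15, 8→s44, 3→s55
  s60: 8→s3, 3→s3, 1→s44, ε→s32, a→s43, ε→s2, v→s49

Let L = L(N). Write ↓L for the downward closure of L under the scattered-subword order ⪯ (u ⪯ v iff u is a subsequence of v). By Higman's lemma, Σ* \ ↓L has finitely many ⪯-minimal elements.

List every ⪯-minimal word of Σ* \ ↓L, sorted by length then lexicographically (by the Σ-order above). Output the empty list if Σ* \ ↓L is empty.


|Q|=61, |F|=54, |δ|=290 (6 ε).
min D↑ (54 st, q0=0, F={2}): 0:8→0,3→1,1→2,a→3,v→4 1:8→1,3→1,1→2,a→5,v→6 2:8→2,3→2,1→2,a→2,v→2 3:8→3,3→7,1→2,a→8,v→9 4:8→4,3→6,1→2,a→10,v→11 5:8→5,3→5,1→2,a→12,v→13 6:8→6,3→6,1→2,a→14,v→15 7:8→7,3→7,1→2,a→5,v→16 8:8→8,3→17,1→2,a→8,v→18 9:8→19,3→16,1→2,a→20,v→21 10:8→10,3→22,1→2,a→23,v→21 11:8→11,3→15,1→2,a→11,v→2 12:8→12,3→12,1→2,a→2,v→24 13:8→25,3→25,1→2,a→24,v→26 14:8→14,3→14,1→2,a→27,v→26 15:8→15,3→15,1→2,a→28,v→2 16:8→29,3→16,1→2,a→30,v→31 17:8→17,3→17,1→2,a→5,v→32 18:8→33,3→34,1→2,a→18,v→35 19:8→2,3→29,1→2,a→36,v→37 20:8→36,3→38,1→2,a→20,v→35 21:8→37,3→31,1→2,a→21,v→2 22:8→22,3→22,1→2,a→14,v→31 23:8→23,3→39,1→2,a→23,v→35 24:8→40,3→40,1→2,a→2,v→41 25:8→2,3→25,1→2,a→40,v→42 26:8→42,3→42,1→2,a→41,v→2 27:8→27,3→27,1→2,a→2,v→41 28:8→28,3→28,1→2,a→43,v→2 29:8→2,3→29,1→2,a→25,v→44 30:8→25,3→30,1→2,a→45,v→26 31:8→44,3→31,1→2,a→46,v→2 32:8→47,3→34,1→2,a→30,v→48 33:8→2,3→25,1→2,a→33,v→49 34:8→25,3→34,1→2,a→45,v→46 35:8→49,3→46,1→2,a→35,v→2 36:8→2,3→50,1→2,a→36,v→49 37:8→2,3→44,1→2,a→37,v→2 38:8→50,3→38,1→2,a→30,v→48 39:8→39,3→39,1→2,a→14,v→48 40:8→2,3→40,1→2,a→2,v→51 41:8→51,3→51,1→2,a→2,v→2 42:8→2,3→42,1→2,a→51,v→2 43:8→43,3→43,1→2,a→2,v→2 44:8→2,3→44,1→2,a→42,v→2 45:8→40,3→45,1→2,a→2,v→41 46:8→42,3→46,1→2,a→52,v→2 47:8→2,3→25,1→2,a→25,v→53 48:8→53,3→46,1→2,a→46,v→2 49:8→2,3→42,1→2,a→49,v→2 50:8→2,3→50,1→2,a→25,v→53 51:8→2,3→51,1→2,a→2,v→2 52:8→51,3→52,1→2,a→2,v→2 53:8→2,3→42,1→2,a→42,v→2 (ε-aug+det+¬).
'1': N↓-sim [60, 3] end={s2,s44,s9} — reject; 1/1 single-dels accept.
'vvv': |S_i|=[60, 51, 23, 2] end={s2,s44} — reject; 3/3 single-dels accept.
'3aaa': run [60, 43, 23, 11, 2] end={s2,s44} ∉↓L; 4/4 del acc.
'av88': |S_i|=[60, 55, 39, 18, 3] end={s15,s2,s44} ∉↓L; 4/4 single-dels accept.
'3av38': N↓-sim [60, 43, 23, 12, 7, 2] end={s2,s44} ∉↓L; 5/5 del acc.
'aav3aa': N↓-sim [60, 55, 47, 27, 16, 7, 2] end={s2,s44} rej; 6/6 single-dels accept.
6 obstructions.

min(Σ*\↓L) = [1, vvv, 3aaa, av88, 3av38, aav3aa].


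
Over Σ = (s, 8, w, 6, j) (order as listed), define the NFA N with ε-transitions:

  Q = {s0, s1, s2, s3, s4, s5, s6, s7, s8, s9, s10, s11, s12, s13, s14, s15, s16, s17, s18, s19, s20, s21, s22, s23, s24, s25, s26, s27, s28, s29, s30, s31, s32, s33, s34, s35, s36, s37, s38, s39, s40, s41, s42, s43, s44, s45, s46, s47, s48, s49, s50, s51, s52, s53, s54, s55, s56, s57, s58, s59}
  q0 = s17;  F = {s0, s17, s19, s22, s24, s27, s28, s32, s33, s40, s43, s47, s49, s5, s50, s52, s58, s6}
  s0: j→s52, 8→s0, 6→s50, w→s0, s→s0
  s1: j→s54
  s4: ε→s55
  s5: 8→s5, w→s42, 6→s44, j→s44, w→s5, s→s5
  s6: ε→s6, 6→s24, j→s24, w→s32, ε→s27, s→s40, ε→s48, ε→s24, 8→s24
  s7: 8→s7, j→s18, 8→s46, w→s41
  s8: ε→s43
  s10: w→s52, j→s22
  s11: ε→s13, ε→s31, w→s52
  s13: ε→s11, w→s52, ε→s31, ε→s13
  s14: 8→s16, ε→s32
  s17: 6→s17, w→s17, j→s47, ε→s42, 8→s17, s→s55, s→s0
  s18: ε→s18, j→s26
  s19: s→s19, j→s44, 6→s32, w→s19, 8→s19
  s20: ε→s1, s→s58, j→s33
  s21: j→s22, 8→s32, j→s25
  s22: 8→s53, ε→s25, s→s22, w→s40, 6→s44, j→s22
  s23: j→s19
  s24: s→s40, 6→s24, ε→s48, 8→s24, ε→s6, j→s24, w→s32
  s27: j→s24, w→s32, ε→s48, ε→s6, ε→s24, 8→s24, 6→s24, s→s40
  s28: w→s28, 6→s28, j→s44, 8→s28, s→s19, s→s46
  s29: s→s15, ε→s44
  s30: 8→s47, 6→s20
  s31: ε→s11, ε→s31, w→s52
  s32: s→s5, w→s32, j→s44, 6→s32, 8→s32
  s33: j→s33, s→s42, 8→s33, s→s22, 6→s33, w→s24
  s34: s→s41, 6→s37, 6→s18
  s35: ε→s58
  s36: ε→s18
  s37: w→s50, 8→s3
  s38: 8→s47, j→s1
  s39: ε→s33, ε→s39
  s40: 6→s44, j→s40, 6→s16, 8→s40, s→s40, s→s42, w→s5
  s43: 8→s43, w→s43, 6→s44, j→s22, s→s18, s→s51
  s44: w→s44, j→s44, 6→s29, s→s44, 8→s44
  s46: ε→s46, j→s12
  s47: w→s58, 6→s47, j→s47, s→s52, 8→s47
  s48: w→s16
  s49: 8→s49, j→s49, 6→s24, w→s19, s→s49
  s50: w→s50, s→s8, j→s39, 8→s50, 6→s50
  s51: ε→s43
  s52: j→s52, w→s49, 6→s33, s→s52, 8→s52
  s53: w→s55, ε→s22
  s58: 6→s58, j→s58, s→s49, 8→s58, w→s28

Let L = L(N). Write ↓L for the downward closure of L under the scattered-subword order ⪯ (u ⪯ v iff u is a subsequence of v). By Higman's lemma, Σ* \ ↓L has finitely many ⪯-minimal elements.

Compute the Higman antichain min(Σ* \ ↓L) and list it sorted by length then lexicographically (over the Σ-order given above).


|Q|=60, |F|=18, |δ|=164 (31 ε).
min D↑ (17 st, q0=0, F={10}): 0:s→1,8→0,w→0,6→0,j→2 1:s→1,8→1,w→1,6→3,j→4 2:s→4,8→2,w→5,6→2,j→2 3:s→6,8→3,w→3,6→3,j→7 4:s→4,8→4,w→8,6→7,j→4 5:s→8,8→5,w→9,6→5,j→5 6:s→6,8→6,w→6,6→10,j→11 7:s→11,8→7,w→12,6→7,j→7 8:s→8,8→8,w→13,6→12,j→8 9:s→13,8→9,w→9,6→9,j→10 10:s→10,8→10,w→10,6→10,j→10 11:s→11,8→11,w→14,6→10,j→11 12:s→14,8→12,w→15,6→12,j→12 13:s→13,8→13,w→13,6→15,j→10 14:s→14,8→14,w→16,6→10,j→14 15:s→16,8→15,w→15,6→15,j→10 16:s→16,8→16,w→16,6→10,j→10 [Hopcroft].
's6s6': |S_i|=[34, 30, 24, 16, 4] end={s15,s16,s29,s44} ∉↓L; 4/4 del acc.
'jwwj': run [34, 27, 19, 11, 4] end={s12,s15,s29,s44} rej; 4/4 deletions ∈↓L.
2 words, ⪯-incomp.

Antichain: [s6s6, jwwj].


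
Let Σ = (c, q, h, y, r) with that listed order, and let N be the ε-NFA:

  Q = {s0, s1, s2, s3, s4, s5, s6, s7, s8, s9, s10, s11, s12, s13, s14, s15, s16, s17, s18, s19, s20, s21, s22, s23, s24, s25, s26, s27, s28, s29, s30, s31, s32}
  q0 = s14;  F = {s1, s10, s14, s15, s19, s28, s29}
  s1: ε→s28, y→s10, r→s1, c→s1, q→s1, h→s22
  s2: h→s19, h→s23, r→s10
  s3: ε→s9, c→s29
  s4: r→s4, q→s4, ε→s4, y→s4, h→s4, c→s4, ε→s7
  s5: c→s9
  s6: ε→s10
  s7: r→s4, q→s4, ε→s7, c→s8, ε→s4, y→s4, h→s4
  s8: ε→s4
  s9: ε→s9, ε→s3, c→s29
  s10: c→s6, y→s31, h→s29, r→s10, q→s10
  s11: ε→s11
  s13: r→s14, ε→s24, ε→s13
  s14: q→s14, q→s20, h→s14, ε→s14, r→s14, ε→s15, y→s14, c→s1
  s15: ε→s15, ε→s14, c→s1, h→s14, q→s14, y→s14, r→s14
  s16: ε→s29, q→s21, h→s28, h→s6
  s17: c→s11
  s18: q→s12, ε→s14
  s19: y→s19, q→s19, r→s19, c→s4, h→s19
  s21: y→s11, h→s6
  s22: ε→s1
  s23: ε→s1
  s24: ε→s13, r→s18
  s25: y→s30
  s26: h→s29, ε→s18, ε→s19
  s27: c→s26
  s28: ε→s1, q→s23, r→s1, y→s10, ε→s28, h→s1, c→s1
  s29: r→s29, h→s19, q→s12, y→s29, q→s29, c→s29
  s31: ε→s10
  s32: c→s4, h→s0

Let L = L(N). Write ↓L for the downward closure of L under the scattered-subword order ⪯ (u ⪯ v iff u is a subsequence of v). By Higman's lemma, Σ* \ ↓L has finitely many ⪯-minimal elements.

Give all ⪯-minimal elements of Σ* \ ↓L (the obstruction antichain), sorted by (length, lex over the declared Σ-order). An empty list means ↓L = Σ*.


|Q|=33, |F|=7, |δ|=94 (27 ε).
min D↑ (6 st, q0=0, F={5}): 0:c→1,q→0,h→0,y→0,r→0 1:c→1,q→1,h→1,y→2,r→1 2:c→2,q→2,h→3,y→2,r→2 3:c→3,q→3,h→4,y→3,r→3 4:c→5,q→4,h→4,y→4,r→4 5:c→5,q→5,h→5,y→5,r→5 [Hopcroft].
'cyhhc': N↓-sim [16, 13, 9, 6, 4, 3] end={s4,s7,s8} rej; 5/5 deletions ∈↓L.
1 minimals (antichain).

Antichain: [cyhhc].


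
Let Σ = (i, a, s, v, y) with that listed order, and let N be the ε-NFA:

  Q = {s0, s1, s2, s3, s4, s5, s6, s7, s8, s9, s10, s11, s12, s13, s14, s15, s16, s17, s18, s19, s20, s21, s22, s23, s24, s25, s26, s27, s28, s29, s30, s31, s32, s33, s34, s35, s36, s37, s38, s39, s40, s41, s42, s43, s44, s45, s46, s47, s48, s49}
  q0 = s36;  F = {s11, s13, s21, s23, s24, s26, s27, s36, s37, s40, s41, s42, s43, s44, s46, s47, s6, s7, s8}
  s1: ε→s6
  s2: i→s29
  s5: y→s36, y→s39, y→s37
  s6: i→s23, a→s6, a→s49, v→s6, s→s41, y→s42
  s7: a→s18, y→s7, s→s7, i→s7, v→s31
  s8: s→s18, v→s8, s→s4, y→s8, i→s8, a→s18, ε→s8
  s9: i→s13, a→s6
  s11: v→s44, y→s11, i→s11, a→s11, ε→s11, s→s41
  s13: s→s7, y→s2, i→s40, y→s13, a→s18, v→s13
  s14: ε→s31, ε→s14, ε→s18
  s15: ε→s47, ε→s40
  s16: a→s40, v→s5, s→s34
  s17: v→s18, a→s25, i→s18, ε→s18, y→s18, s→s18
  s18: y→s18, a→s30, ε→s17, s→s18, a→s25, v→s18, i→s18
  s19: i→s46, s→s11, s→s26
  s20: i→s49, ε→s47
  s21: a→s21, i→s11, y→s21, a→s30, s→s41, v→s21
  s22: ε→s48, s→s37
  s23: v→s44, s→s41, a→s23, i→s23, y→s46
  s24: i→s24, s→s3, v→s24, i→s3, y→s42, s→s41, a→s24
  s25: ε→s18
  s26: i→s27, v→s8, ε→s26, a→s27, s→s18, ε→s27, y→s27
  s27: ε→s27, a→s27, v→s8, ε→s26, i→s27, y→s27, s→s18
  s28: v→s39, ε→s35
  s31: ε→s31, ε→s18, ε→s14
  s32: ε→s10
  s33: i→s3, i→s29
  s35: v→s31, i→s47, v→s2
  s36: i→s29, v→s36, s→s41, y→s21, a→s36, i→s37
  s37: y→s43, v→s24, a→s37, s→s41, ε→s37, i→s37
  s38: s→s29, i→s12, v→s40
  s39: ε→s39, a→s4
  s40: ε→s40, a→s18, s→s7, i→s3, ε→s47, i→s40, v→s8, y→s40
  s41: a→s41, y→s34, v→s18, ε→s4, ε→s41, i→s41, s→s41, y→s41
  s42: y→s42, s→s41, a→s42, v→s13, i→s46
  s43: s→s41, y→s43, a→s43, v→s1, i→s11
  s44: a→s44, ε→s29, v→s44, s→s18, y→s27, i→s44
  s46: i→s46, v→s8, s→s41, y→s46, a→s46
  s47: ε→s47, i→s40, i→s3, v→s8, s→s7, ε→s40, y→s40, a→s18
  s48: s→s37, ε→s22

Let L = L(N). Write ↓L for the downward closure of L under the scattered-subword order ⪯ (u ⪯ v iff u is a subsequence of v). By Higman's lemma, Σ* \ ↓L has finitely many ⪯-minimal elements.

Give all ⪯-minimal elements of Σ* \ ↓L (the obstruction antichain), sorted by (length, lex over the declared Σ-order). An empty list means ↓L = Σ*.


|Q|=50, |F|=19, |δ|=173 (32 ε).
min D↑ (18 st, q0=0, F={6}): 0:i→1,a→0,s→2,v→0,y→3 1:i→1,a→1,s→2,v→4,y→5 2:i→2,a→2,s→2,v→6,y→2 3:i→7,a→3,s→2,v→3,y→3 4:i→4,a→4,s→2,v→4,y→8 5:i→7,a→5,s→2,v→9,y→5 6:i→6,a→6,s→6,v→6,y→6 7:i→7,a→7,s→2,v→10,y→7 8:i→11,a→8,s→2,v→12,y→8 9:i→13,a→9,s→2,v→9,y→8 10:i→10,a→10,s→6,v→10,y→14 11:i→11,a→11,s→2,v→15,y→11 12:i→16,a→6,s→17,v→12,y→12 13:i→13,a→13,s→2,v→10,y→11 14:i→14,a→14,s→6,v→15,y→14 15:i→15,a→6,s→6,v→15,y→15 16:i→16,a→6,s→17,v→15,y→16 17:i→17,a→6,s→17,v→6,y→17 (ε-aug+det+¬).
'sv': run [32, 11, 6] end={s14,s17,s18,s25,s30,s31} rej; 2/2 deletions ∈↓L.
'yivs': N↓-sim [32, 29, 21, 12, 5] end={s17,s18,s25,s30,s4} ∉↓L; 4/4 deletions ∈↓L.
'ivyva': N↓-sim [32, 30, 27, 21, 15, 4] end={s17,s18,s25,s30} — reject; 5/5 single-dels accept.
3 minimals (antichain).

A = [sv, yivs, ivyva].
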